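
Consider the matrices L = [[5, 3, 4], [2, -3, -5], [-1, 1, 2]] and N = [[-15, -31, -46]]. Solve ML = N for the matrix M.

Since L sits to the right of M, M = NL⁻¹.
det L = -6; the adjugate gives L⁻¹ = [[1/6, 1/3, 1/2], [-1/6, -7/3, -11/2], [1/6, 4/3, 7/2]].
M = NL⁻¹ = [[-15, -31, -46]] · [[1/6, 1/3, 1/2], [-1/6, -7/3, -11/2], [1/6, 4/3, 7/2]] = [[-5, 6, 2]].

M = [[-5, 6, 2]]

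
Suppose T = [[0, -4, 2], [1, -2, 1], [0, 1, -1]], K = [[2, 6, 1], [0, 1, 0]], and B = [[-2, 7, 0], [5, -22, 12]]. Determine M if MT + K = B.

M = [[2, -4, 1], [3, 5, -1]]

MT = B − K = [[-4, 1, -1], [5, -23, 12]].
Right-multiplying both sides by T⁻¹ gives M = (B − K)T⁻¹.
det T = -2; the adjugate gives T⁻¹ = [[-1/2, 1, 0], [-1/2, 0, -1], [-1/2, 0, -2]].
M = (B − K)T⁻¹ = [[2, -4, 1], [3, 5, -1]].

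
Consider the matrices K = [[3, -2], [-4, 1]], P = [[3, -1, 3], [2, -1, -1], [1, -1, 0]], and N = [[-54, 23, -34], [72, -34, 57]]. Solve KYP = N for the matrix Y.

Y = [[-5, 1, -5], [-1, 4, -5]]

Y = K⁻¹NP⁻¹ (apply K⁻¹ on the left and P⁻¹ on the right).
det K = -5; the adjugate gives K⁻¹ = [[-1/5, -2/5], [-4/5, -3/5]].
det P = -5, so P⁻¹ = [[1/5, 3/5, -4/5], [1/5, 3/5, -9/5], [1/5, -2/5, 1/5]].
K⁻¹N = [[-18, 9, -16], [0, 2, -7]].
Y = (K⁻¹N)P⁻¹ = [[-5, 1, -5], [-1, 4, -5]].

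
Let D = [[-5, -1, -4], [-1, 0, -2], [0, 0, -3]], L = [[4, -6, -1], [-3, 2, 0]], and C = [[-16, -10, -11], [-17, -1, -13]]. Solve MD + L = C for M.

MD = C − L = [[-20, -4, -10], [-14, -3, -13]].
D is on the right of M, so right-multiply by D⁻¹: M = (C − L)D⁻¹.
det D = 3; the adjugate gives D⁻¹ = [[0, -1, 2/3], [-1, 5, -2], [0, 0, -1/3]].
M = (C − L)D⁻¹ = [[4, 0, -2], [3, -1, 1]].

M = [[4, 0, -2], [3, -1, 1]]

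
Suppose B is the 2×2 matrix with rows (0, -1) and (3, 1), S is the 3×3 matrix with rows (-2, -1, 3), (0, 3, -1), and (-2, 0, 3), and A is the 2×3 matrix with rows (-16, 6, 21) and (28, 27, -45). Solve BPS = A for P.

Left-multiply by B⁻¹ and right-multiply by S⁻¹: P = B⁻¹AS⁻¹.
det B = 3; the adjugate gives B⁻¹ = [[1/3, 1/3], [-1, 0]].
det S = -2; the adjugate gives S⁻¹ = [[-9/2, -3/2, 4], [-1, 0, 1], [-3, -1, 3]].
B⁻¹A = [[4, 11, -8], [16, -6, -21]].
P = (B⁻¹A)S⁻¹ = [[-5, 2, 3], [-3, -3, -5]].

P = [[-5, 2, 3], [-3, -3, -5]]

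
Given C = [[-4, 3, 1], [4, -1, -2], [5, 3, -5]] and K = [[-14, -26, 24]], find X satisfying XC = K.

C is on the right of X, so right-multiply by C⁻¹: X = KC⁻¹.
det C = 3, so C⁻¹ = [[11/3, 6, -5/3], [10/3, 5, -4/3], [17/3, 9, -8/3]].
X = KC⁻¹ = [[-14, -26, 24]] · [[11/3, 6, -5/3], [10/3, 5, -4/3], [17/3, 9, -8/3]] = [[-2, 2, -6]].

X = [[-2, 2, -6]]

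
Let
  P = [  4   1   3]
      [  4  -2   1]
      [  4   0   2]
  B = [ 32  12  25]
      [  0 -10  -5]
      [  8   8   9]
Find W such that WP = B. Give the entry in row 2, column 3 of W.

P is on the right of W, so right-multiply by P⁻¹: W = BP⁻¹.
det P = 4, so P⁻¹ = [[-1, -1/2, 7/4], [-1, -1, 2], [2, 1, -3]].
W = BP⁻¹ = [[32, 12, 25], [0, -10, -5], [8, 8, 9]] · [[-1, -1/2, 7/4], [-1, -1, 2], [2, 1, -3]] = [[6, -3, 5], [0, 5, -5], [2, -3, 3]].

-5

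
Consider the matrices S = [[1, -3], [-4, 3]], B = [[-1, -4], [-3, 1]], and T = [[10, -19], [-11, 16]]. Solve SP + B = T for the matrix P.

SP = T − B = [[11, -15], [-8, 15]].
S is on the left of P, so left-multiply by S⁻¹: P = S⁻¹(T − B).
det S = -9, so S⁻¹ = [[-1/3, -1/3], [-4/9, -1/9]].
P = S⁻¹(T − B) = [[-1, 0], [-4, 5]].

P = [[-1, 0], [-4, 5]]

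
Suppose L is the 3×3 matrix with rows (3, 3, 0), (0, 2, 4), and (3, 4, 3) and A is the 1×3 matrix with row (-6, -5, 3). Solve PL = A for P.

L is on the right of P, so right-multiply by L⁻¹: P = AL⁻¹.
det L = 6; the adjugate gives L⁻¹ = [[-5/3, -3/2, 2], [2, 3/2, -2], [-1, -1/2, 1]].
P = AL⁻¹ = [[-6, -5, 3]] · [[-5/3, -3/2, 2], [2, 3/2, -2], [-1, -1/2, 1]] = [[-3, 0, 1]].

P = [[-3, 0, 1]]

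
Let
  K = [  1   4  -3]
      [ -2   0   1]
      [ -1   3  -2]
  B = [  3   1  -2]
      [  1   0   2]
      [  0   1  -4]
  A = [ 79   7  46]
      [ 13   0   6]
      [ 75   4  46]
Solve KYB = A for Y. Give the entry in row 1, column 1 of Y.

Left-multiply by K⁻¹ and right-multiply by B⁻¹: Y = K⁻¹AB⁻¹.
K has determinant -5; K⁻¹ = [[3/5, 1/5, -4/5], [1, 1, -1], [6/5, 7/5, -8/5]].
det B = -4, so B⁻¹ = [[1/2, -1/2, -1/2], [-1, 3, 2], [-1/4, 3/4, 1/4]].
K⁻¹A = [[-10, 1, -8], [17, 3, 6], [-7, 2, -10]].
Y = (K⁻¹A)B⁻¹ = [[-4, 2, 5], [4, 5, -1], [-3, 2, 5]].

-4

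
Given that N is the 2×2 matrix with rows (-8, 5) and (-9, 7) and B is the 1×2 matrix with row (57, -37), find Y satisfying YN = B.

Right-multiplying both sides by N⁻¹ gives Y = BN⁻¹.
N has determinant -11; N⁻¹ = [[-7/11, 5/11], [-9/11, 8/11]].
Y = BN⁻¹ = [[57, -37]] · [[-7/11, 5/11], [-9/11, 8/11]] = [[-6, -1]].

Y = [[-6, -1]]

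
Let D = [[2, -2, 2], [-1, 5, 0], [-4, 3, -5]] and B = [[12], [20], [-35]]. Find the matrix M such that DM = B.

Left-multiplying both sides by D⁻¹ gives M = D⁻¹B.
det D = -6, so D⁻¹ = [[25/6, 2/3, 5/3], [5/6, 1/3, 1/3], [-17/6, -1/3, -4/3]].
M = D⁻¹B = [[25/6, 2/3, 5/3], [5/6, 1/3, 1/3], [-17/6, -1/3, -4/3]] · [[12], [20], [-35]] = [[5], [5], [6]].

M = [[5], [5], [6]]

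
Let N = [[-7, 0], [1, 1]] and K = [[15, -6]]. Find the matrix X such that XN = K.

Right-multiplying both sides by N⁻¹ gives X = KN⁻¹.
det N = -7, so N⁻¹ = [[-1/7, 0], [1/7, 1]].
X = KN⁻¹ = [[15, -6]] · [[-1/7, 0], [1/7, 1]] = [[-3, -6]].

X = [[-3, -6]]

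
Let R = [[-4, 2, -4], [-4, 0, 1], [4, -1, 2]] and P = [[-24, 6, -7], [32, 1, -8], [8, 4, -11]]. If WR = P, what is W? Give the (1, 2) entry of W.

5

R is on the right of W, so right-multiply by R⁻¹: W = PR⁻¹.
det R = 4, so R⁻¹ = [[1/4, 0, 1/2], [3, 2, 5], [1, 1, 2]].
W = PR⁻¹ = [[-24, 6, -7], [32, 1, -8], [8, 4, -11]] · [[1/4, 0, 1/2], [3, 2, 5], [1, 1, 2]] = [[5, 5, 4], [3, -6, 5], [3, -3, 2]].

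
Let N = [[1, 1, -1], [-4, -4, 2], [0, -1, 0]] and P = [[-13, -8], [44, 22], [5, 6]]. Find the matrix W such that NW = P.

W = [[-4, 3], [-5, -6], [4, 5]]

Left-multiplying both sides by N⁻¹ gives W = N⁻¹P.
det N = -2; the adjugate gives N⁻¹ = [[-1, -1/2, 1], [0, 0, -1], [-2, -1/2, 0]].
W = N⁻¹P = [[-1, -1/2, 1], [0, 0, -1], [-2, -1/2, 0]] · [[-13, -8], [44, 22], [5, 6]] = [[-4, 3], [-5, -6], [4, 5]].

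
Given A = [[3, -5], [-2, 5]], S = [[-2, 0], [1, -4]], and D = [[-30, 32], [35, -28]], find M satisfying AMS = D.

Isolating M: multiply by A⁻¹ from the left and S⁻¹ from the right, so M = A⁻¹DS⁻¹.
det A = 5, so A⁻¹ = [[1, 1], [2/5, 3/5]].
S has determinant 8; S⁻¹ = [[-1/2, 0], [-1/8, -1/4]].
A⁻¹D = [[5, 4], [9, -4]].
M = (A⁻¹D)S⁻¹ = [[-3, -1], [-4, 1]].

M = [[-3, -1], [-4, 1]]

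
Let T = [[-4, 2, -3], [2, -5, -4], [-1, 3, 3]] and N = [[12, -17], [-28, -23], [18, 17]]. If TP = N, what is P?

P = [[-6, 1], [0, 1], [4, 5]]

T is on the left of P, so left-multiply by T⁻¹: P = T⁻¹N.
T has determinant 5; T⁻¹ = [[-3/5, -3, -23/5], [-2/5, -3, -22/5], [1/5, 2, 16/5]].
P = T⁻¹N = [[-3/5, -3, -23/5], [-2/5, -3, -22/5], [1/5, 2, 16/5]] · [[12, -17], [-28, -23], [18, 17]] = [[-6, 1], [0, 1], [4, 5]].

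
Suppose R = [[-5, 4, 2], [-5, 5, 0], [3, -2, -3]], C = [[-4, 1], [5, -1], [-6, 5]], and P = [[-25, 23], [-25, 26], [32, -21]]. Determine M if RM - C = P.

M = [[3, 0], [-1, 5], [-5, 2]]

RM = P + C = [[-29, 24], [-20, 25], [26, -16]].
Left-multiplying both sides by R⁻¹ gives M = R⁻¹(P + C).
det R = 5, so R⁻¹ = [[-3, 8/5, -2], [-3, 9/5, -2], [-1, 2/5, -1]].
M = R⁻¹(P + C) = [[3, 0], [-1, 5], [-5, 2]].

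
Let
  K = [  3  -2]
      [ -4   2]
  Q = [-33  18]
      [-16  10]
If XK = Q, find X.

X = [[-3, 6], [-4, 1]]

K is on the right of X, so right-multiply by K⁻¹: X = QK⁻¹.
K has determinant -2; K⁻¹ = [[-1, -1], [-2, -3/2]].
X = QK⁻¹ = [[-33, 18], [-16, 10]] · [[-1, -1], [-2, -3/2]] = [[-3, 6], [-4, 1]].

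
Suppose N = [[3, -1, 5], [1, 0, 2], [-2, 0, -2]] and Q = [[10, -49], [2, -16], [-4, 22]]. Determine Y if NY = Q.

N is on the left of Y, so left-multiply by N⁻¹: Y = N⁻¹Q.
det N = 2; the adjugate gives N⁻¹ = [[0, -1, -1], [-1, 2, -1/2], [0, 1, 1/2]].
Y = N⁻¹Q = [[0, -1, -1], [-1, 2, -1/2], [0, 1, 1/2]] · [[10, -49], [2, -16], [-4, 22]] = [[2, -6], [-4, 6], [0, -5]].

Y = [[2, -6], [-4, 6], [0, -5]]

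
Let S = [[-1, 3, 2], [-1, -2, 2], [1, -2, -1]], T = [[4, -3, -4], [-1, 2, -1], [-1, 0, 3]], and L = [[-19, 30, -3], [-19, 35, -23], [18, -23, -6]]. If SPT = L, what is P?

P = [[3, -4, -1], [1, 1, 3], [0, 4, -3]]

Isolating P: multiply by S⁻¹ from the left and T⁻¹ from the right, so P = S⁻¹LT⁻¹.
det S = 5, so S⁻¹ = [[6/5, -1/5, 2], [1/5, -1/5, 0], [4/5, 1/5, 1]].
T has determinant 4; T⁻¹ = [[3/2, 9/4, 11/4], [1, 2, 2], [1/2, 3/4, 5/4]].
S⁻¹L = [[17, -17, -11], [0, -1, 4], [-1, 8, -13]].
P = (S⁻¹L)T⁻¹ = [[3, -4, -1], [1, 1, 3], [0, 4, -3]].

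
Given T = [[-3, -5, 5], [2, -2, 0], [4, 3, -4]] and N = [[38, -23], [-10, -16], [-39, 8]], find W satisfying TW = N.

Left-multiplying both sides by T⁻¹ gives W = T⁻¹N.
det T = 6; the adjugate gives T⁻¹ = [[4/3, -5/6, 5/3], [4/3, -4/3, 5/3], [7/3, -11/6, 8/3]].
W = T⁻¹N = [[4/3, -5/6, 5/3], [4/3, -4/3, 5/3], [7/3, -11/6, 8/3]] · [[38, -23], [-10, -16], [-39, 8]] = [[-6, -4], [-1, 4], [3, -3]].

W = [[-6, -4], [-1, 4], [3, -3]]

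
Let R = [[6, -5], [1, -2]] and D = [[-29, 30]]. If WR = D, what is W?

Right-multiplying both sides by R⁻¹ gives W = DR⁻¹.
R has determinant -7; R⁻¹ = [[2/7, -5/7], [1/7, -6/7]].
W = DR⁻¹ = [[-29, 30]] · [[2/7, -5/7], [1/7, -6/7]] = [[-4, -5]].

W = [[-4, -5]]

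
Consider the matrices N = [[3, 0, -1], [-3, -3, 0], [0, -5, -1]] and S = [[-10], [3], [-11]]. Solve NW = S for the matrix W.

W = [[-3], [2], [1]]

N is on the left of W, so left-multiply by N⁻¹: W = N⁻¹S.
N has determinant -6; N⁻¹ = [[-1/2, -5/6, 1/2], [1/2, 1/2, -1/2], [-5/2, -5/2, 3/2]].
W = N⁻¹S = [[-1/2, -5/6, 1/2], [1/2, 1/2, -1/2], [-5/2, -5/2, 3/2]] · [[-10], [3], [-11]] = [[-3], [2], [1]].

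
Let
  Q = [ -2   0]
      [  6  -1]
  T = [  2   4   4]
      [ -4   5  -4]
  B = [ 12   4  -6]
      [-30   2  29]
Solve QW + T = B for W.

QW = B − T = [[10, 0, -10], [-26, -3, 33]].
Since Q multiplies W on the left, W = Q⁻¹(B − T).
det Q = 2; the adjugate gives Q⁻¹ = [[-1/2, 0], [-3, -1]].
W = Q⁻¹(B − T) = [[-5, 0, 5], [-4, 3, -3]].

W = [[-5, 0, 5], [-4, 3, -3]]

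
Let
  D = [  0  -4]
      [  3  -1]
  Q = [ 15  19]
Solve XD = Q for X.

Since D sits to the right of X, X = QD⁻¹.
det D = 12, so D⁻¹ = [[-1/12, 1/3], [-1/4, 0]].
X = QD⁻¹ = [[15, 19]] · [[-1/12, 1/3], [-1/4, 0]] = [[-6, 5]].

X = [[-6, 5]]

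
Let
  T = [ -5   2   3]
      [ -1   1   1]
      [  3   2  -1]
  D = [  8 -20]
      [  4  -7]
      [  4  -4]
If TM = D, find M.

Left-multiplying both sides by T⁻¹ gives M = T⁻¹D.
det T = 4; the adjugate gives T⁻¹ = [[-3/4, 2, -1/4], [1/2, -1, 1/2], [-5/4, 4, -3/4]].
M = T⁻¹D = [[-3/4, 2, -1/4], [1/2, -1, 1/2], [-5/4, 4, -3/4]] · [[8, -20], [4, -7], [4, -4]] = [[1, 2], [2, -5], [3, 0]].

M = [[1, 2], [2, -5], [3, 0]]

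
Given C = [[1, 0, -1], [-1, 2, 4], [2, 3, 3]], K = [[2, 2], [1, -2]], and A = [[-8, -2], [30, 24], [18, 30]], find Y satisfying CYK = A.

Left-multiply by C⁻¹ and right-multiply by K⁻¹: Y = C⁻¹AK⁻¹.
det C = 1; the adjugate gives C⁻¹ = [[-6, -3, 2], [11, 5, -3], [-7, -3, 2]].
det K = -6, so K⁻¹ = [[1/3, 1/3], [1/6, -1/3]].
C⁻¹A = [[-6, 0], [8, 8], [2, 2]].
Y = (C⁻¹A)K⁻¹ = [[-2, -2], [4, 0], [1, 0]].

Y = [[-2, -2], [4, 0], [1, 0]]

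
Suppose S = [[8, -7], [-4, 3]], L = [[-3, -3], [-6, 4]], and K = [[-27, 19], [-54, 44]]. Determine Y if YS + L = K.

YS = K − L = [[-24, 22], [-48, 40]].
Right-multiplying both sides by S⁻¹ gives Y = (K − L)S⁻¹.
S has determinant -4; S⁻¹ = [[-3/4, -7/4], [-1, -2]].
Y = (K − L)S⁻¹ = [[-4, -2], [-4, 4]].

Y = [[-4, -2], [-4, 4]]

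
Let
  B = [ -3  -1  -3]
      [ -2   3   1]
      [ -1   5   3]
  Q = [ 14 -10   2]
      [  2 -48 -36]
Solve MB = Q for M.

B is on the right of M, so right-multiply by B⁻¹: M = QB⁻¹.
det B = 4, so B⁻¹ = [[1, -3, 2], [5/4, -3, 9/4], [-7/4, 4, -11/4]].
M = QB⁻¹ = [[14, -10, 2], [2, -48, -36]] · [[1, -3, 2], [5/4, -3, 9/4], [-7/4, 4, -11/4]] = [[-2, -4, 0], [5, -6, -5]].

M = [[-2, -4, 0], [5, -6, -5]]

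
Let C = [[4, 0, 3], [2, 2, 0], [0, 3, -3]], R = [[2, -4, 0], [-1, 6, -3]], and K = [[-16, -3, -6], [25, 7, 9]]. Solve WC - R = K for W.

WC = K + R = [[-14, -7, -6], [24, 13, 6]].
Right-multiplying both sides by C⁻¹ gives W = (K + R)C⁻¹.
det C = -6, so C⁻¹ = [[1, -3/2, 1], [-1, 2, -1], [-1, 2, -4/3]].
W = (K + R)C⁻¹ = [[-1, -5, 1], [5, 2, 3]].

W = [[-1, -5, 1], [5, 2, 3]]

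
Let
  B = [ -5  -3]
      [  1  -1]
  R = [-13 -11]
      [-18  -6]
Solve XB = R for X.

X = [[3, 2], [3, -3]]

B is on the right of X, so right-multiply by B⁻¹: X = RB⁻¹.
B has determinant 8; B⁻¹ = [[-1/8, 3/8], [-1/8, -5/8]].
X = RB⁻¹ = [[-13, -11], [-18, -6]] · [[-1/8, 3/8], [-1/8, -5/8]] = [[3, 2], [3, -3]].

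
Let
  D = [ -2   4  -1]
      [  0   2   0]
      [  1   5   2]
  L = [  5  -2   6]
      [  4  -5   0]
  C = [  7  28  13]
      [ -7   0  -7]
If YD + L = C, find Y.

YD = C − L = [[2, 30, 7], [-11, 5, -7]].
D is on the right of Y, so right-multiply by D⁻¹: Y = (C − L)D⁻¹.
det D = -6, so D⁻¹ = [[-2/3, 13/6, -1/3], [0, 1/2, 0], [1/3, -7/3, 2/3]].
Y = (C − L)D⁻¹ = [[1, 3, 4], [5, -5, -1]].

Y = [[1, 3, 4], [5, -5, -1]]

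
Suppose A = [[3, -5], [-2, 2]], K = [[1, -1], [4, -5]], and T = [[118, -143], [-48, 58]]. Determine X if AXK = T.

X = [[1, 0], [-3, -5]]

Left-multiply by A⁻¹ and right-multiply by K⁻¹: X = A⁻¹TK⁻¹.
det A = -4; the adjugate gives A⁻¹ = [[-1/2, -5/4], [-1/2, -3/4]].
K has determinant -1; K⁻¹ = [[5, -1], [4, -1]].
A⁻¹T = [[1, -1], [-23, 28]].
X = (A⁻¹T)K⁻¹ = [[1, 0], [-3, -5]].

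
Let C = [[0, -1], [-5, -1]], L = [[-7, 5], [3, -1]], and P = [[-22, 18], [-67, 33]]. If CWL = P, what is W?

W = [[0, 3], [-4, -2]]

Isolating W: multiply by C⁻¹ from the left and L⁻¹ from the right, so W = C⁻¹PL⁻¹.
det C = -5, so C⁻¹ = [[1/5, -1/5], [-1, 0]].
L has determinant -8; L⁻¹ = [[1/8, 5/8], [3/8, 7/8]].
C⁻¹P = [[9, -3], [22, -18]].
W = (C⁻¹P)L⁻¹ = [[0, 3], [-4, -2]].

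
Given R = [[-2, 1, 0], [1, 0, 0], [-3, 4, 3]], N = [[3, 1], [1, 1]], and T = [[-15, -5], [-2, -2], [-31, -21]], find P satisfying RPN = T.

Left-multiply by R⁻¹ and right-multiply by N⁻¹: P = R⁻¹TN⁻¹.
det R = -3; the adjugate gives R⁻¹ = [[0, 1, 0], [1, 2, 0], [-4/3, -5/3, 1/3]].
det N = 2, so N⁻¹ = [[1/2, -1/2], [-1/2, 3/2]].
R⁻¹T = [[-2, -2], [-19, -9], [13, 3]].
P = (R⁻¹T)N⁻¹ = [[0, -2], [-5, -4], [5, -2]].

P = [[0, -2], [-5, -4], [5, -2]]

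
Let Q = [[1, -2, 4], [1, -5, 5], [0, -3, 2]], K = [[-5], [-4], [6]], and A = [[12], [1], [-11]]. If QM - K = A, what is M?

QM = A + K = [[7], [-3], [-5]].
Q is on the left of M, so left-multiply by Q⁻¹: M = Q⁻¹(A + K).
Q has determinant -3; Q⁻¹ = [[-5/3, 8/3, -10/3], [2/3, -2/3, 1/3], [1, -1, 1]].
M = Q⁻¹(A + K) = [[-3], [5], [5]].

M = [[-3], [5], [5]]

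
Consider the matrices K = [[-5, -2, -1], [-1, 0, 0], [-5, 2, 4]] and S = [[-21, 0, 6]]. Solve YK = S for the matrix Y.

Y = [[2, 1, 2]]

Since K sits to the right of Y, Y = SK⁻¹.
det K = -6; the adjugate gives K⁻¹ = [[0, -1, 0], [-2/3, 25/6, -1/6], [1/3, -10/3, 1/3]].
Y = SK⁻¹ = [[-21, 0, 6]] · [[0, -1, 0], [-2/3, 25/6, -1/6], [1/3, -10/3, 1/3]] = [[2, 1, 2]].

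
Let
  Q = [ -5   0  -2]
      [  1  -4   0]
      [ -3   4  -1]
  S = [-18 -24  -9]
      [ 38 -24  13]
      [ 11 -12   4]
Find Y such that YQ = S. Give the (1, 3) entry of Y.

-3

Q is on the right of Y, so right-multiply by Q⁻¹: Y = SQ⁻¹.
Q has determinant -4; Q⁻¹ = [[-1, 2, 2], [-1/4, 1/4, 1/2], [2, -5, -5]].
Y = SQ⁻¹ = [[-18, -24, -9], [38, -24, 13], [11, -12, 4]] · [[-1, 2, 2], [-1/4, 1/4, 1/2], [2, -5, -5]] = [[6, 3, -3], [-6, 5, -1], [0, -1, -4]].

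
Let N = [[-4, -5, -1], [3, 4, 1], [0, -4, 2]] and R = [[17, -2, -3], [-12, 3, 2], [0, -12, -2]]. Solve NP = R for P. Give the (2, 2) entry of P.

4

Left-multiplying both sides by N⁻¹ gives P = N⁻¹R.
det N = -6; the adjugate gives N⁻¹ = [[-2, -7/3, 1/6], [1, 4/3, -1/6], [2, 8/3, 1/6]].
P = N⁻¹R = [[-2, -7/3, 1/6], [1, 4/3, -1/6], [2, 8/3, 1/6]] · [[17, -2, -3], [-12, 3, 2], [0, -12, -2]] = [[-6, -5, 1], [1, 4, 0], [2, 2, -1]].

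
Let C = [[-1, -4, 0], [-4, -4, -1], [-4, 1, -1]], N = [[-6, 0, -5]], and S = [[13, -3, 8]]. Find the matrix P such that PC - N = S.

PC = S + N = [[7, -3, 3]].
C is on the right of P, so right-multiply by C⁻¹: P = (S + N)C⁻¹.
det C = -5, so C⁻¹ = [[-1, 4/5, -4/5], [0, -1/5, 1/5], [4, -17/5, 12/5]].
P = (S + N)C⁻¹ = [[5, -4, 1]].

P = [[5, -4, 1]]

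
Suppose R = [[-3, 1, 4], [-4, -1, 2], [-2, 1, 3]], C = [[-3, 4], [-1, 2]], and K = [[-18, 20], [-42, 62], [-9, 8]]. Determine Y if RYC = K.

Y = R⁻¹KC⁻¹ (apply R⁻¹ on the left and C⁻¹ on the right).
R has determinant -1; R⁻¹ = [[5, -1, -6], [-8, 1, 10], [6, -1, -7]].
det C = -2, so C⁻¹ = [[-1, 2], [-1/2, 3/2]].
R⁻¹K = [[6, -10], [12, -18], [-3, 2]].
Y = (R⁻¹K)C⁻¹ = [[-1, -3], [-3, -3], [2, -3]].

Y = [[-1, -3], [-3, -3], [2, -3]]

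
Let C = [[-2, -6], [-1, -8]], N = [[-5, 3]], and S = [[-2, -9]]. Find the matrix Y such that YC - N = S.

Y = [[5, -3]]

YC = S + N = [[-7, -6]].
Since C sits to the right of Y, Y = (S + N)C⁻¹.
C has determinant 10; C⁻¹ = [[-4/5, 3/5], [1/10, -1/5]].
Y = (S + N)C⁻¹ = [[5, -3]].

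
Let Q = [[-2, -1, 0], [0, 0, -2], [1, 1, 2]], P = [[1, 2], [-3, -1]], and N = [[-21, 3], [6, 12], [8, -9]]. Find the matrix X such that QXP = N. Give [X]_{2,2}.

-1

Isolating X: multiply by Q⁻¹ from the left and P⁻¹ from the right, so X = Q⁻¹NP⁻¹.
det Q = -2; the adjugate gives Q⁻¹ = [[-1, -1, -1], [1, 2, 2], [0, -1/2, 0]].
det P = 5, so P⁻¹ = [[-1/5, -2/5], [3/5, 1/5]].
Q⁻¹N = [[7, -6], [7, 9], [-3, -6]].
X = (Q⁻¹N)P⁻¹ = [[-5, -4], [4, -1], [-3, 0]].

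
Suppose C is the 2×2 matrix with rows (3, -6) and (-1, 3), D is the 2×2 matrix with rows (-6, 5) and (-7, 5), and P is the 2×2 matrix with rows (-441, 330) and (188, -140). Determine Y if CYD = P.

Y = [[5, 5], [-1, -5]]

Y = C⁻¹PD⁻¹ (apply C⁻¹ on the left and D⁻¹ on the right).
C has determinant 3; C⁻¹ = [[1, 2], [1/3, 1]].
det D = 5; the adjugate gives D⁻¹ = [[1, -1], [7/5, -6/5]].
C⁻¹P = [[-65, 50], [41, -30]].
Y = (C⁻¹P)D⁻¹ = [[5, 5], [-1, -5]].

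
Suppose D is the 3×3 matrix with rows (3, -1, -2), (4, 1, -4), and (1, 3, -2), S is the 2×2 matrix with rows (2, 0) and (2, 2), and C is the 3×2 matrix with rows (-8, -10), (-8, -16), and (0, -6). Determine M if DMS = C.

Left-multiply by D⁻¹ and right-multiply by S⁻¹: M = D⁻¹CS⁻¹.
det D = 4, so D⁻¹ = [[5/2, -2, 3/2], [1, -1, 1], [11/4, -5/2, 7/4]].
det S = 4; the adjugate gives S⁻¹ = [[1/2, 0], [-1/2, 1/2]].
D⁻¹C = [[-4, -2], [0, 0], [-2, 2]].
M = (D⁻¹C)S⁻¹ = [[-1, -1], [0, 0], [-2, 1]].

M = [[-1, -1], [0, 0], [-2, 1]]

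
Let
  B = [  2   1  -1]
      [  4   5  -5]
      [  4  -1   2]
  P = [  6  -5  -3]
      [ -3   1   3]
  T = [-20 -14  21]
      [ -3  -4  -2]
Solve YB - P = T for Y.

Y = [[5, -5, -1], [5, -2, -2]]

YB = T + P = [[-14, -19, 18], [-6, -3, 1]].
Since B sits to the right of Y, Y = (T + P)B⁻¹.
B has determinant 6; B⁻¹ = [[5/6, -1/6, 0], [-14/3, 4/3, 1], [-4, 1, 1]].
Y = (T + P)B⁻¹ = [[5, -5, -1], [5, -2, -2]].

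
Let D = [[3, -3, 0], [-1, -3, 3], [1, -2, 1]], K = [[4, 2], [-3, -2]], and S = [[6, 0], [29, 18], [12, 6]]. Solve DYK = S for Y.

Isolating Y: multiply by D⁻¹ from the left and K⁻¹ from the right, so Y = D⁻¹SK⁻¹.
D has determinant -3; D⁻¹ = [[-1, -1, 3], [-4/3, -1, 3], [-5/3, -1, 4]].
det K = -2; the adjugate gives K⁻¹ = [[1, 1], [-3/2, -2]].
D⁻¹S = [[1, 0], [-1, 0], [9, 6]].
Y = (D⁻¹S)K⁻¹ = [[1, 1], [-1, -1], [0, -3]].

Y = [[1, 1], [-1, -1], [0, -3]]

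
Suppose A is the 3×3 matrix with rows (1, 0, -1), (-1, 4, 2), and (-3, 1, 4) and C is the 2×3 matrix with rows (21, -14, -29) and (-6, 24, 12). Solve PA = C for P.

P = [[1, -2, -6], [0, 6, 0]]

A is on the right of P, so right-multiply by A⁻¹: P = CA⁻¹.
det A = 3, so A⁻¹ = [[14/3, -1/3, 4/3], [-2/3, 1/3, -1/3], [11/3, -1/3, 4/3]].
P = CA⁻¹ = [[21, -14, -29], [-6, 24, 12]] · [[14/3, -1/3, 4/3], [-2/3, 1/3, -1/3], [11/3, -1/3, 4/3]] = [[1, -2, -6], [0, 6, 0]].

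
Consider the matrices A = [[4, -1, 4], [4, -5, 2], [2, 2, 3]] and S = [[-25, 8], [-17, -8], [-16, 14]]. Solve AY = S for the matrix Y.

Y = [[0, 3], [1, 4], [-6, 0]]

Since A multiplies Y on the left, Y = A⁻¹S.
det A = 4; the adjugate gives A⁻¹ = [[-19/4, 11/4, 9/2], [-2, 1, 2], [9/2, -5/2, -4]].
Y = A⁻¹S = [[-19/4, 11/4, 9/2], [-2, 1, 2], [9/2, -5/2, -4]] · [[-25, 8], [-17, -8], [-16, 14]] = [[0, 3], [1, 4], [-6, 0]].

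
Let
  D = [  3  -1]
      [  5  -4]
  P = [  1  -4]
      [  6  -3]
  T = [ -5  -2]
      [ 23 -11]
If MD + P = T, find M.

M = [[-2, 0], [4, 1]]

MD = T − P = [[-6, 2], [17, -8]].
Right-multiplying both sides by D⁻¹ gives M = (T − P)D⁻¹.
det D = -7, so D⁻¹ = [[4/7, -1/7], [5/7, -3/7]].
M = (T − P)D⁻¹ = [[-2, 0], [4, 1]].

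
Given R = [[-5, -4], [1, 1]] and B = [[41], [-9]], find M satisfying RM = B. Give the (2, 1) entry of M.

-4

Left-multiplying both sides by R⁻¹ gives M = R⁻¹B.
det R = -1; the adjugate gives R⁻¹ = [[-1, -4], [1, 5]].
M = R⁻¹B = [[-1, -4], [1, 5]] · [[41], [-9]] = [[-5], [-4]].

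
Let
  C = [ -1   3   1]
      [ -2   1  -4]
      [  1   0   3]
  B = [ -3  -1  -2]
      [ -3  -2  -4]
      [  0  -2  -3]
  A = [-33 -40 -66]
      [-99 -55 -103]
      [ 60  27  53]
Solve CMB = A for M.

Isolating M: multiply by C⁻¹ from the left and B⁻¹ from the right, so M = C⁻¹AB⁻¹.
det C = 2; the adjugate gives C⁻¹ = [[3/2, -9/2, -13/2], [1, -2, -3], [-1/2, 3/2, 5/2]].
det B = 3; the adjugate gives B⁻¹ = [[-2/3, 1/3, 0], [-3, 3, -2], [2, -2, 1]].
C⁻¹A = [[6, 12, 20], [-15, -11, -19], [18, 5, 11]].
M = (C⁻¹A)B⁻¹ = [[0, -2, -4], [5, 0, 3], [-5, -1, 1]].

M = [[0, -2, -4], [5, 0, 3], [-5, -1, 1]]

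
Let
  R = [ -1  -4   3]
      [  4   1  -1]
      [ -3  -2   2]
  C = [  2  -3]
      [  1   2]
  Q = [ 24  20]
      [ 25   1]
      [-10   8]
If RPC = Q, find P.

Isolating P: multiply by R⁻¹ from the left and C⁻¹ from the right, so P = R⁻¹QC⁻¹.
det R = 5; the adjugate gives R⁻¹ = [[0, 2/5, 1/5], [-1, 7/5, 11/5], [-1, 2, 3]].
det C = 7, so C⁻¹ = [[2/7, 3/7], [-1/7, 2/7]].
R⁻¹Q = [[8, 2], [-11, -1], [-4, 6]].
P = (R⁻¹Q)C⁻¹ = [[2, 4], [-3, -5], [-2, 0]].

P = [[2, 4], [-3, -5], [-2, 0]]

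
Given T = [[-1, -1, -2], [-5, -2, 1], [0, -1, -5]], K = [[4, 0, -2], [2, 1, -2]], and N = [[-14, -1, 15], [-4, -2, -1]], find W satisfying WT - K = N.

W = [[-5, 3, 0], [-3, 1, 2]]

WT = N + K = [[-10, -1, 13], [-2, -1, -3]].
T is on the right of W, so right-multiply by T⁻¹: W = (N + K)T⁻¹.
det T = 4; the adjugate gives T⁻¹ = [[11/4, -3/4, -5/4], [-25/4, 5/4, 11/4], [5/4, -1/4, -3/4]].
W = (N + K)T⁻¹ = [[-5, 3, 0], [-3, 1, 2]].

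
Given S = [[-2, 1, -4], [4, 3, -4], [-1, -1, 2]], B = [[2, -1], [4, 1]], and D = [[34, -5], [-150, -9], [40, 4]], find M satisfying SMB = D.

M = [[-3, -4], [-5, -4], [-2, 0]]

M = S⁻¹DB⁻¹ (apply S⁻¹ on the left and B⁻¹ on the right).
S has determinant -4; S⁻¹ = [[-1/2, -1/2, -2], [1, 2, 6], [1/4, 3/4, 5/2]].
det B = 6, so B⁻¹ = [[1/6, 1/6], [-2/3, 1/3]].
S⁻¹D = [[-22, -1], [-26, 1], [-4, 2]].
M = (S⁻¹D)B⁻¹ = [[-3, -4], [-5, -4], [-2, 0]].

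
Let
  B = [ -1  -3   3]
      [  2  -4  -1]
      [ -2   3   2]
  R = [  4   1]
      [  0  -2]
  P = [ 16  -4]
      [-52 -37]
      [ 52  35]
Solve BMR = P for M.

Isolating M: multiply by B⁻¹ from the left and R⁻¹ from the right, so M = B⁻¹PR⁻¹.
B has determinant 5; B⁻¹ = [[-1, 3, 3], [-2/5, 4/5, 1], [-2/5, 9/5, 2]].
det R = -8; the adjugate gives R⁻¹ = [[1/4, 1/8], [0, -1/2]].
B⁻¹P = [[-16, -2], [4, 7], [4, 5]].
M = (B⁻¹P)R⁻¹ = [[-4, -1], [1, -3], [1, -2]].

M = [[-4, -1], [1, -3], [1, -2]]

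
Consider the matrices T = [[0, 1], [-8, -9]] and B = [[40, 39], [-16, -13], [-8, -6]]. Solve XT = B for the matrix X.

Right-multiplying both sides by T⁻¹ gives X = BT⁻¹.
det T = 8, so T⁻¹ = [[-9/8, -1/8], [1, 0]].
X = BT⁻¹ = [[40, 39], [-16, -13], [-8, -6]] · [[-9/8, -1/8], [1, 0]] = [[-6, -5], [5, 2], [3, 1]].

X = [[-6, -5], [5, 2], [3, 1]]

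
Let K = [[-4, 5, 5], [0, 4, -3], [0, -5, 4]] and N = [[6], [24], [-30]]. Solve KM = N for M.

M = [[6], [6], [0]]

Since K multiplies M on the left, M = K⁻¹N.
det K = -4, so K⁻¹ = [[-1/4, 45/4, 35/4], [0, 4, 3], [0, 5, 4]].
M = K⁻¹N = [[-1/4, 45/4, 35/4], [0, 4, 3], [0, 5, 4]] · [[6], [24], [-30]] = [[6], [6], [0]].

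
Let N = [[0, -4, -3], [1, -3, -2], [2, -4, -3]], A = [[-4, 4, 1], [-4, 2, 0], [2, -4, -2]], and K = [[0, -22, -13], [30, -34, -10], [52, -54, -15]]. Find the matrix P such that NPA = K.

P = [[-3, -4, -1], [5, -1, 2], [-5, -1, -4]]

P = N⁻¹KA⁻¹ (apply N⁻¹ on the left and A⁻¹ on the right).
det N = -2, so N⁻¹ = [[-1/2, 0, 1/2], [1/2, -3, 3/2], [-1, 4, -2]].
A has determinant -4; A⁻¹ = [[1, -1, 1/2], [2, -3/2, 1], [-3, 2, -2]].
N⁻¹K = [[26, -16, -1], [-12, 10, 1], [16, -6, 3]].
P = (N⁻¹K)A⁻¹ = [[-3, -4, -1], [5, -1, 2], [-5, -1, -4]].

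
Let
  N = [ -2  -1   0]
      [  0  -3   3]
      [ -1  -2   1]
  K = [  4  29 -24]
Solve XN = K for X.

N is on the right of X, so right-multiply by N⁻¹: X = KN⁻¹.
N has determinant -3; N⁻¹ = [[-1, -1/3, 1], [1, 2/3, -2], [1, 1, -2]].
X = KN⁻¹ = [[4, 29, -24]] · [[-1, -1/3, 1], [1, 2/3, -2], [1, 1, -2]] = [[1, -6, -6]].

X = [[1, -6, -6]]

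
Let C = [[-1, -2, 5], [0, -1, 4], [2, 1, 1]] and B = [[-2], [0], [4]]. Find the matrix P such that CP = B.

Left-multiplying both sides by C⁻¹ gives P = C⁻¹B.
det C = -1, so C⁻¹ = [[5, -7, 3], [-8, 11, -4], [-2, 3, -1]].
P = C⁻¹B = [[5, -7, 3], [-8, 11, -4], [-2, 3, -1]] · [[-2], [0], [4]] = [[2], [0], [0]].

P = [[2], [0], [0]]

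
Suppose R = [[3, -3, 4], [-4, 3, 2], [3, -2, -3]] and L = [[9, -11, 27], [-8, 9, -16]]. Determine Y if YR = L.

Right-multiplying both sides by R⁻¹ gives Y = LR⁻¹.
det R = -1, so R⁻¹ = [[5, 17, 18], [6, 21, 22], [1, 3, 3]].
Y = LR⁻¹ = [[9, -11, 27], [-8, 9, -16]] · [[5, 17, 18], [6, 21, 22], [1, 3, 3]] = [[6, 3, 1], [-2, 5, 6]].

Y = [[6, 3, 1], [-2, 5, 6]]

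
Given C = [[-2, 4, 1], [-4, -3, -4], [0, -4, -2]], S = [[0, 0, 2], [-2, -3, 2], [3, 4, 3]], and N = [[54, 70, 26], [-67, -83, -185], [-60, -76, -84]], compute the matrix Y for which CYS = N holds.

Y = [[5, 5, 1], [-5, 5, 5], [4, -4, 4]]

Y = C⁻¹NS⁻¹ (apply C⁻¹ on the left and S⁻¹ on the right).
C has determinant 4; C⁻¹ = [[-5/2, 1, -13/4], [-2, 1, -3], [4, -2, 11/2]].
det S = 2; the adjugate gives S⁻¹ = [[-17/2, 4, 3], [6, -3, -2], [1/2, 0, 0]].
C⁻¹N = [[-7, -11, 23], [5, 5, 15], [20, 28, 12]].
Y = (C⁻¹N)S⁻¹ = [[5, 5, 1], [-5, 5, 5], [4, -4, 4]].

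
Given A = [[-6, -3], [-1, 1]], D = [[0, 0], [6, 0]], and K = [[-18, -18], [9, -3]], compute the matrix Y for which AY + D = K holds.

AY = K − D = [[-18, -18], [3, -3]].
Left-multiplying both sides by A⁻¹ gives Y = A⁻¹(K − D).
det A = -9; the adjugate gives A⁻¹ = [[-1/9, -1/3], [-1/9, 2/3]].
Y = A⁻¹(K − D) = [[1, 3], [4, 0]].

Y = [[1, 3], [4, 0]]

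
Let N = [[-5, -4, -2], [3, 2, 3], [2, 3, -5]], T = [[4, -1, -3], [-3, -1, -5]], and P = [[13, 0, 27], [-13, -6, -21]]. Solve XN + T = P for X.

XN = P − T = [[9, 1, 30], [-10, -5, -16]].
Right-multiplying both sides by N⁻¹ gives X = (P − T)N⁻¹.
N has determinant 1; N⁻¹ = [[-19, -26, -8], [21, 29, 9], [5, 7, 2]].
X = (P − T)N⁻¹ = [[0, 5, -3], [5, 3, 3]].

X = [[0, 5, -3], [5, 3, 3]]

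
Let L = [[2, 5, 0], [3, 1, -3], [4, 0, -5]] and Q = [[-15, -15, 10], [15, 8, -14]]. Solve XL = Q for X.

X = [[-2, -5, 1], [1, 3, 1]]

Since L sits to the right of X, X = QL⁻¹.
det L = 5, so L⁻¹ = [[-1, 5, -3], [3/5, -2, 6/5], [-4/5, 4, -13/5]].
X = QL⁻¹ = [[-15, -15, 10], [15, 8, -14]] · [[-1, 5, -3], [3/5, -2, 6/5], [-4/5, 4, -13/5]] = [[-2, -5, 1], [1, 3, 1]].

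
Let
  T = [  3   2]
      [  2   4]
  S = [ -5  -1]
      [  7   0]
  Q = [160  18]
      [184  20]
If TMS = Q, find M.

M = [[-4, 2], [-3, 2]]

Left-multiply by T⁻¹ and right-multiply by S⁻¹: M = T⁻¹QS⁻¹.
T has determinant 8; T⁻¹ = [[1/2, -1/4], [-1/4, 3/8]].
det S = 7, so S⁻¹ = [[0, 1/7], [-1, -5/7]].
T⁻¹Q = [[34, 4], [29, 3]].
M = (T⁻¹Q)S⁻¹ = [[-4, 2], [-3, 2]].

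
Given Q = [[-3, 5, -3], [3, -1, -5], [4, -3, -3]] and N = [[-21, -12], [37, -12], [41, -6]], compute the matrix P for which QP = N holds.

Left-multiplying both sides by Q⁻¹ gives P = Q⁻¹N.
det Q = -4, so Q⁻¹ = [[3, -6, 7], [11/4, -21/4, 6], [5/4, -11/4, 3]].
P = Q⁻¹N = [[3, -6, 7], [11/4, -21/4, 6], [5/4, -11/4, 3]] · [[-21, -12], [37, -12], [41, -6]] = [[2, -6], [-6, -6], [-5, 0]].

P = [[2, -6], [-6, -6], [-5, 0]]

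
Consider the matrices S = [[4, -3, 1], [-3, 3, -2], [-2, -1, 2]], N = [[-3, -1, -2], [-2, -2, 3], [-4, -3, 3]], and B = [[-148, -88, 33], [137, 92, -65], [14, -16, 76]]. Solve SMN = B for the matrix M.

M = [[5, -4, 5], [0, -4, 0], [-2, 3, 4]]

Isolating M: multiply by S⁻¹ from the left and N⁻¹ from the right, so M = S⁻¹BN⁻¹.
det S = -5; the adjugate gives S⁻¹ = [[-4/5, -1, -3/5], [-2, -2, -1], [-9/5, -2, -3/5]].
N has determinant 1; N⁻¹ = [[3, 9, -7], [-6, -17, 13], [-2, -5, 4]].
S⁻¹B = [[-27, -12, -7], [8, 8, -12], [-16, -16, 25]].
M = (S⁻¹B)N⁻¹ = [[5, -4, 5], [0, -4, 0], [-2, 3, 4]].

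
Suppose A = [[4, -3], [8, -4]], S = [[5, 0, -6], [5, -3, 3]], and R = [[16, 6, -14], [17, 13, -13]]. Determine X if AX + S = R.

X = [[-1, 3, -2], [-5, 2, 0]]

AX = R − S = [[11, 6, -8], [12, 16, -16]].
A is on the left of X, so left-multiply by A⁻¹: X = A⁻¹(R − S).
det A = 8, so A⁻¹ = [[-1/2, 3/8], [-1, 1/2]].
X = A⁻¹(R − S) = [[-1, 3, -2], [-5, 2, 0]].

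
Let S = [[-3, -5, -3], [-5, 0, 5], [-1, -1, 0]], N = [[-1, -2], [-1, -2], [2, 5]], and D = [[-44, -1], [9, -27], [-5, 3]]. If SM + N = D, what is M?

SM = D − N = [[-43, 1], [10, -25], [-7, -2]].
S is on the left of M, so left-multiply by S⁻¹: M = S⁻¹(D − N).
det S = -5; the adjugate gives S⁻¹ = [[-1, -3/5, 5], [1, 3/5, -6], [-1, -2/5, 5]].
M = S⁻¹(D − N) = [[2, 4], [5, -2], [4, -1]].

M = [[2, 4], [5, -2], [4, -1]]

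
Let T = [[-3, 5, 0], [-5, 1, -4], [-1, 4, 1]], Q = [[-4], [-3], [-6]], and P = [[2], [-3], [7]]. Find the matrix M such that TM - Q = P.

M = [[4], [2], [-3]]

TM = P + Q = [[-2], [-6], [1]].
Since T multiplies M on the left, M = T⁻¹(P + Q).
det T = -6; the adjugate gives T⁻¹ = [[-17/6, 5/6, 10/3], [-3/2, 1/2, 2], [19/6, -7/6, -11/3]].
M = T⁻¹(P + Q) = [[4], [2], [-3]].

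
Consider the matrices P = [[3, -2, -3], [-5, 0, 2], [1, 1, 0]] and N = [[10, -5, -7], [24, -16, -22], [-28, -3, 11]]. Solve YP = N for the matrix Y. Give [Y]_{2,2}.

-2

Since P sits to the right of Y, Y = NP⁻¹.
P has determinant 5; P⁻¹ = [[-2/5, -3/5, -4/5], [2/5, 3/5, 9/5], [-1, -1, -2]].
Y = NP⁻¹ = [[10, -5, -7], [24, -16, -22], [-28, -3, 11]] · [[-2/5, -3/5, -4/5], [2/5, 3/5, 9/5], [-1, -1, -2]] = [[1, -2, -3], [6, -2, -4], [-1, 4, -5]].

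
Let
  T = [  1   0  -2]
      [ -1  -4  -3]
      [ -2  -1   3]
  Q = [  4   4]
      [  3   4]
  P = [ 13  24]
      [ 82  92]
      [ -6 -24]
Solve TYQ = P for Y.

Isolating Y: multiply by T⁻¹ from the left and Q⁻¹ from the right, so Y = T⁻¹PQ⁻¹.
det T = -1, so T⁻¹ = [[15, -2, 8], [-9, 1, -5], [7, -1, 4]].
det Q = 4, so Q⁻¹ = [[1, -1], [-3/4, 1]].
T⁻¹P = [[-17, -16], [-5, -4], [-15, -20]].
Y = (T⁻¹P)Q⁻¹ = [[-5, 1], [-2, 1], [0, -5]].

Y = [[-5, 1], [-2, 1], [0, -5]]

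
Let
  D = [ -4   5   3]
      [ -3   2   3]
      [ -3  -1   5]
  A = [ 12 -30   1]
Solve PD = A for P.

D is on the right of P, so right-multiply by D⁻¹: P = AD⁻¹.
det D = 5; the adjugate gives D⁻¹ = [[13/5, -28/5, 9/5], [6/5, -11/5, 3/5], [9/5, -19/5, 7/5]].
P = AD⁻¹ = [[12, -30, 1]] · [[13/5, -28/5, 9/5], [6/5, -11/5, 3/5], [9/5, -19/5, 7/5]] = [[-3, -5, 5]].

P = [[-3, -5, 5]]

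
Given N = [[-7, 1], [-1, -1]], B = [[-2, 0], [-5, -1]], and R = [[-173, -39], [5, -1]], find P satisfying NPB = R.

P = N⁻¹RB⁻¹ (apply N⁻¹ on the left and B⁻¹ on the right).
det N = 8, so N⁻¹ = [[-1/8, -1/8], [1/8, -7/8]].
det B = 2, so B⁻¹ = [[-1/2, 0], [5/2, -1]].
N⁻¹R = [[21, 5], [-26, -4]].
P = (N⁻¹R)B⁻¹ = [[2, -5], [3, 4]].

P = [[2, -5], [3, 4]]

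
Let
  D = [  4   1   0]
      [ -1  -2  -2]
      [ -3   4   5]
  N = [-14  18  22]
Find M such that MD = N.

M = [[2, 4, 6]]

Right-multiplying both sides by D⁻¹ gives M = ND⁻¹.
det D = 3; the adjugate gives D⁻¹ = [[-2/3, -5/3, -2/3], [11/3, 20/3, 8/3], [-10/3, -19/3, -7/3]].
M = ND⁻¹ = [[-14, 18, 22]] · [[-2/3, -5/3, -2/3], [11/3, 20/3, 8/3], [-10/3, -19/3, -7/3]] = [[2, 4, 6]].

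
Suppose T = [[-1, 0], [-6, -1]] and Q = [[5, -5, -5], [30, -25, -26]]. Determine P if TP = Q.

P = [[-5, 5, 5], [0, -5, -4]]

Left-multiplying both sides by T⁻¹ gives P = T⁻¹Q.
det T = 1, so T⁻¹ = [[-1, 0], [6, -1]].
P = T⁻¹Q = [[-1, 0], [6, -1]] · [[5, -5, -5], [30, -25, -26]] = [[-5, 5, 5], [0, -5, -4]].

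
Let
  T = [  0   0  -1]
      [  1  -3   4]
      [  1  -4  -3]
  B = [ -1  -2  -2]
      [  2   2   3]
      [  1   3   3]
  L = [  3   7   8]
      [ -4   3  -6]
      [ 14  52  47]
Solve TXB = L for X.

Isolating X: multiply by T⁻¹ from the left and B⁻¹ from the right, so X = T⁻¹LB⁻¹.
det T = 1, so T⁻¹ = [[25, 4, -3], [7, 1, -1], [-1, 0, 0]].
det B = 1, so B⁻¹ = [[-3, 0, -2], [-3, -1, -1], [4, 1, 2]].
T⁻¹L = [[17, 31, 35], [3, 0, 3], [-3, -7, -8]].
X = (T⁻¹L)B⁻¹ = [[-4, 4, 5], [3, 3, 0], [-2, -1, -3]].

X = [[-4, 4, 5], [3, 3, 0], [-2, -1, -3]]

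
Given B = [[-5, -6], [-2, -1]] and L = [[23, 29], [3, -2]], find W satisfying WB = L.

Right-multiplying both sides by B⁻¹ gives W = LB⁻¹.
det B = -7; the adjugate gives B⁻¹ = [[1/7, -6/7], [-2/7, 5/7]].
W = LB⁻¹ = [[23, 29], [3, -2]] · [[1/7, -6/7], [-2/7, 5/7]] = [[-5, 1], [1, -4]].

W = [[-5, 1], [1, -4]]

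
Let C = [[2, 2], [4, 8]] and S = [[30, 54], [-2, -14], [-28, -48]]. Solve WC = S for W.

Right-multiplying both sides by C⁻¹ gives W = SC⁻¹.
C has determinant 8; C⁻¹ = [[1, -1/4], [-1/2, 1/4]].
W = SC⁻¹ = [[30, 54], [-2, -14], [-28, -48]] · [[1, -1/4], [-1/2, 1/4]] = [[3, 6], [5, -3], [-4, -5]].

W = [[3, 6], [5, -3], [-4, -5]]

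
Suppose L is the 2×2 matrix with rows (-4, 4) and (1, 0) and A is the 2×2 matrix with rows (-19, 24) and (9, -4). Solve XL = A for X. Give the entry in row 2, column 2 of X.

Right-multiplying both sides by L⁻¹ gives X = AL⁻¹.
det L = -4, so L⁻¹ = [[0, 1], [1/4, 1]].
X = AL⁻¹ = [[-19, 24], [9, -4]] · [[0, 1], [1/4, 1]] = [[6, 5], [-1, 5]].

5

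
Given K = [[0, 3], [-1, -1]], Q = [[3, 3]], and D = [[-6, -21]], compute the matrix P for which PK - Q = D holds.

P = [[-5, 3]]

PK = D + Q = [[-3, -18]].
Since K sits to the right of P, P = (D + Q)K⁻¹.
det K = 3, so K⁻¹ = [[-1/3, -1], [1/3, 0]].
P = (D + Q)K⁻¹ = [[-5, 3]].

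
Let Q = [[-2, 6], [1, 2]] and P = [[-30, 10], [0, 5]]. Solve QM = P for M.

M = [[6, 1], [-3, 2]]

Left-multiplying both sides by Q⁻¹ gives M = Q⁻¹P.
Q has determinant -10; Q⁻¹ = [[-1/5, 3/5], [1/10, 1/5]].
M = Q⁻¹P = [[-1/5, 3/5], [1/10, 1/5]] · [[-30, 10], [0, 5]] = [[6, 1], [-3, 2]].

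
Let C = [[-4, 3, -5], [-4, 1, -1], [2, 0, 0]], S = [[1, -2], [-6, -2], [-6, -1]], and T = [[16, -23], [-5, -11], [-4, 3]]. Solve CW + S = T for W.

W = [[1, 2], [3, 4], [-2, 5]]

CW = T − S = [[15, -21], [1, -9], [2, 4]].
C is on the left of W, so left-multiply by C⁻¹: W = C⁻¹(T − S).
C has determinant 4; C⁻¹ = [[0, 0, 1/2], [-1/2, 5/2, 4], [-1/2, 3/2, 2]].
W = C⁻¹(T − S) = [[1, 2], [3, 4], [-2, 5]].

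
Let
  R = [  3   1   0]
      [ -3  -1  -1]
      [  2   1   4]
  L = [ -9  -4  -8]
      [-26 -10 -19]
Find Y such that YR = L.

Y = [[-5, -4, -3], [-3, 3, -4]]

Since R sits to the right of Y, Y = LR⁻¹.
R has determinant 1; R⁻¹ = [[-3, -4, -1], [10, 12, 3], [-1, -1, 0]].
Y = LR⁻¹ = [[-9, -4, -8], [-26, -10, -19]] · [[-3, -4, -1], [10, 12, 3], [-1, -1, 0]] = [[-5, -4, -3], [-3, 3, -4]].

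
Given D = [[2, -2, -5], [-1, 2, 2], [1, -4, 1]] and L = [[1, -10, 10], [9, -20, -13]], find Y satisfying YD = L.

Y = [[0, 3, 4], [1, -5, 2]]

Since D sits to the right of Y, Y = LD⁻¹.
det D = 4, so D⁻¹ = [[5/2, 11/2, 3/2], [3/4, 7/4, 1/4], [1/2, 3/2, 1/2]].
Y = LD⁻¹ = [[1, -10, 10], [9, -20, -13]] · [[5/2, 11/2, 3/2], [3/4, 7/4, 1/4], [1/2, 3/2, 1/2]] = [[0, 3, 4], [1, -5, 2]].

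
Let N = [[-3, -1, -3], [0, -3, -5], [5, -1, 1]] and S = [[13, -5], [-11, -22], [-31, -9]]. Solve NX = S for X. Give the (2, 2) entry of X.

-1

Left-multiplying both sides by N⁻¹ gives X = N⁻¹S.
det N = 4, so N⁻¹ = [[-2, 1, -1], [-25/4, 3, -15/4], [15/4, -2, 9/4]].
X = N⁻¹S = [[-2, 1, -1], [-25/4, 3, -15/4], [15/4, -2, 9/4]] · [[13, -5], [-11, -22], [-31, -9]] = [[-6, -3], [2, -1], [1, 5]].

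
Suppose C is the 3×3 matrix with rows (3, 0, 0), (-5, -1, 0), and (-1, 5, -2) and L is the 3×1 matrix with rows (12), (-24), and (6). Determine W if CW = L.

W = [[4], [4], [5]]

C is on the left of W, so left-multiply by C⁻¹: W = C⁻¹L.
det C = 6; the adjugate gives C⁻¹ = [[1/3, 0, 0], [-5/3, -1, 0], [-13/3, -5/2, -1/2]].
W = C⁻¹L = [[1/3, 0, 0], [-5/3, -1, 0], [-13/3, -5/2, -1/2]] · [[12], [-24], [6]] = [[4], [4], [5]].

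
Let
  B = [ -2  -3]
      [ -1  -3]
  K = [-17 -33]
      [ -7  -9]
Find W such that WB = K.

W = [[6, 5], [4, -1]]

B is on the right of W, so right-multiply by B⁻¹: W = KB⁻¹.
det B = 3, so B⁻¹ = [[-1, 1], [1/3, -2/3]].
W = KB⁻¹ = [[-17, -33], [-7, -9]] · [[-1, 1], [1/3, -2/3]] = [[6, 5], [4, -1]].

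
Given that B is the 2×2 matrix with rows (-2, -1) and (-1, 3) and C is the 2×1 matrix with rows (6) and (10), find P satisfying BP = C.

P = [[-4], [2]]

B is on the left of P, so left-multiply by B⁻¹: P = B⁻¹C.
det B = -7, so B⁻¹ = [[-3/7, -1/7], [-1/7, 2/7]].
P = B⁻¹C = [[-3/7, -1/7], [-1/7, 2/7]] · [[6], [10]] = [[-4], [2]].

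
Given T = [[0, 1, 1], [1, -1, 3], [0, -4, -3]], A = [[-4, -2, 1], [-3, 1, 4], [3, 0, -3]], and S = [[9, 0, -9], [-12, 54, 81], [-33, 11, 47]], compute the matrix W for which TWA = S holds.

W = [[-3, 4, -5], [3, -5, 1], [-3, 5, 2]]

W = T⁻¹SA⁻¹ (apply T⁻¹ on the left and A⁻¹ on the right).
det T = -1; the adjugate gives T⁻¹ = [[-15, 1, -4], [-3, 0, -1], [4, 0, 1]].
det A = 3, so A⁻¹ = [[-1, -2, -3], [1, 3, 13/3], [-1, -2, -10/3]].
T⁻¹S = [[-15, 10, 28], [6, -11, -20], [3, 11, 11]].
W = (T⁻¹S)A⁻¹ = [[-3, 4, -5], [3, -5, 1], [-3, 5, 2]].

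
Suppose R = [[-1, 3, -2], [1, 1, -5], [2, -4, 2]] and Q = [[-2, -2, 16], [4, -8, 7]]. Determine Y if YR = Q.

Y = [[6, -4, 4], [3, -1, 4]]

R is on the right of Y, so right-multiply by R⁻¹: Y = QR⁻¹.
R has determinant -6; R⁻¹ = [[3, -1/3, 13/6], [2, -1/3, 7/6], [1, -1/3, 2/3]].
Y = QR⁻¹ = [[-2, -2, 16], [4, -8, 7]] · [[3, -1/3, 13/6], [2, -1/3, 7/6], [1, -1/3, 2/3]] = [[6, -4, 4], [3, -1, 4]].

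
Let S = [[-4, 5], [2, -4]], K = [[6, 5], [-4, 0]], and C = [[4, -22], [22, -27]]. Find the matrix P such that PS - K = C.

PS = C + K = [[10, -17], [18, -27]].
S is on the right of P, so right-multiply by S⁻¹: P = (C + K)S⁻¹.
det S = 6, so S⁻¹ = [[-2/3, -5/6], [-1/3, -2/3]].
P = (C + K)S⁻¹ = [[-1, 3], [-3, 3]].

P = [[-1, 3], [-3, 3]]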